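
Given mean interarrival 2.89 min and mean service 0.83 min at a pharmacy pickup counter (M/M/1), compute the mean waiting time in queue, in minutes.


λ = 60/2.89 = 20.7612 /hr
μ = 60/0.83 = 72.2892 /hr
ρ = λ/μ = 20.7612/72.2892 = 0.2872
Wq = ρ/(μ−λ) = 0.2872/(72.2892−20.7612) = 0.005574 hr
In minutes: 0.005574·60 = 0.3344 min

Final: 0.3344 min


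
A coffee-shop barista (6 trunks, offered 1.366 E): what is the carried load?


B(6,1.366) = 0.002303 (Erlang-B)
Carried load = a(1 − B) = 1.366·(1 − 0.002303) = 1.366·0.997697 = 1.3629 E

Final: 1.3629 Erlangs


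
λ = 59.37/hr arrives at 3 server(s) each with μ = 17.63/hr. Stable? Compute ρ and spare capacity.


Total capacity cμ = 3·17.63 = 52.89/hr
ρ = λ/(cμ) = 59.37/52.89 = 1.1225
Stable ⇔ ρ < 1: NO
Spare capacity = cμ − λ = 52.89 − 59.37 = -6.48/hr

Final: ρ = 1.1225; unstable; margin = -6.48/hr


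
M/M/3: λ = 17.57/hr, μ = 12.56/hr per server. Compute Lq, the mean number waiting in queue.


a = λ/μ = 1.3989; ρ = a/3 = 0.4663
P₀ = 0.236285
Lq = P₀·a^c·ρ / (c!·(1−ρ)²) = 0.236285·2.73745·0.4663/(6·0.28484)
= 0.17648

Final: 0.17648


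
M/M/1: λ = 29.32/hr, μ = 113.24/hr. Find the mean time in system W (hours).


W = 1/(μ−λ) = 1/(113.24 − 29.32) = 1/83.92 = 0.01192 hr

Final: 0.01192 hr


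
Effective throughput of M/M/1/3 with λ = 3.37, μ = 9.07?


ρ = 0.3716; P_K = (1−ρ)ρ^3/(1−ρ^4) = 0.032862
λ_eff = λ(1 − P_K) = 3.37·(1 − 0.032862) = 3.37·0.967138 = 3.2593 /hr

Final: 3.2593 /hr


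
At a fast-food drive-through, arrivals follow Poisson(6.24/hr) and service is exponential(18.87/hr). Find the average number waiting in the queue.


ρ = 6.24/18.87 = 0.3307
Lq = ρ²/(1−ρ) = 0.1094/0.6693 = 0.1634

Final: 0.1634


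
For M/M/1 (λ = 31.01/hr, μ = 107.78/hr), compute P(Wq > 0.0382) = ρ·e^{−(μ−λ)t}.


ρ = 31.01/107.78 = 0.2877
P(Wq > t) = ρ·e^{−(μ−λ)t} = 0.2877·e^{−2.9326}
= 0.2877·0.053258 = 0.015323

Final: 0.015323


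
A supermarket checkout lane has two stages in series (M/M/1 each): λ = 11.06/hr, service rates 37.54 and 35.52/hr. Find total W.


Each node sees arrival rate λ = 11.06/hr (tandem ⇒ throughput preserved).
W₁ = 1/(μ₁−λ) = 1/(37.54−11.06) = 0.03776 hr
W₂ = 1/(μ₂−λ) = 1/(35.52−11.06) = 0.04088 hr
W_total = W₁ + W₂ = 0.03776 + 0.04088 = 0.07865 hr

Final: 0.07865 hr


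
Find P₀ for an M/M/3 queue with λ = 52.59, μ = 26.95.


a = λ/μ = 52.59/26.95 = 1.9514; ρ = a/c = 0.6505
Σ_{k=0}^{2} a^k/k! (terms k=0..2) = 1.00000 + 1.95139 + 1.90396 = 4.85536
Tail: a^3/(3!(1−ρ)) = 7.43076/(6·0.3495) = 3.54315
P₀ = 1/(4.85536 + 3.54315) = 1/8.39851 = 0.119069

Final: 0.119069


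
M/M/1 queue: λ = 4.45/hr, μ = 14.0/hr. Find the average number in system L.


ρ = λ/μ = 4.45/14.0 = 0.3179
L = ρ/(1−ρ) = 0.3179/(1 − 0.3179) = 0.3179/0.6821 = 0.4660

Final: 0.4660


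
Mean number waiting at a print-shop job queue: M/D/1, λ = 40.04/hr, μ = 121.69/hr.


ρ = 40.04/121.69 = 0.3290
M/D/1: Lq = ρ²/(2(1−ρ)) = 0.1083/(2·0.6710) = 0.08068

Final: 0.08068


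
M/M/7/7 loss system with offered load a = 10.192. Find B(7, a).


B(c,a) = (a^c/c!) / Σ_{k=0}^{c} a^k/k!
a^7/7! = 2266.654717
Σ terms (k=0..7): 1.00000 + 10.19200 + 51.93843 + 176.45217 + 449.60012 + 916.46488 + 1556.76835 + 2266.65472 = 5429.070669
B = 2266.654717/5429.070669 = 0.417503

Final: 0.417503


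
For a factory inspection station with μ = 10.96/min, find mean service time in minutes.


Mean service time = 1/μ = 1/10.96 minute = 0.09124 minute
In minutes: 0.09124 × 1 = 0.09124 min

Final: 0.09124 min


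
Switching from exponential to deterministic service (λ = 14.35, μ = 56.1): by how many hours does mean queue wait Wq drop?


ρ = 14.35/56.1 = 0.2558
Wq(M/M/1) = ρ/(μ−λ) = 0.2558/41.75 = 0.006127 hr
Wq(M/D/1) = ρ/(2(μ−λ)) = 0.003063 hr
Savings = 0.006127 − 0.003063 = 0.003063 hr

Final: 0.003063 hr


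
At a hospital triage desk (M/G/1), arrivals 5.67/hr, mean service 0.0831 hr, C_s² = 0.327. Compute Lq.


ρ = λ·E[S] = 5.67·0.0831 = 0.4712
Lq = ρ²(1+C_s²)/(2(1−ρ)) = 0.2220·(1+0.327)/(2·0.5288)
= 0.2220·1.3270/1.0576 = 0.27855

Final: 0.27855


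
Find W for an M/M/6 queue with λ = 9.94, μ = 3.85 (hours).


a = 2.5818; ρ = 0.4303; P₀ = 0.075118
Lq = P₀·a^c·ρ/(c!(1−ρ)²) = 0.04097
Wq = Lq/λ = 0.04097/9.94 = 0.004122 hr
W = Wq + 1/μ = 0.004122 + 0.25974 = 0.26386 hr

Final: 0.26386 hr


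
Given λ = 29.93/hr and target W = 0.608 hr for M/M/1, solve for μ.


W = 1/(μ−λ) ⇒ μ − λ = 1/W = 1/0.608 = 1.6447
μ = λ + 1/W = 29.93 + 1.6447 = 31.5747 per hr

Final: 31.5747 /hr


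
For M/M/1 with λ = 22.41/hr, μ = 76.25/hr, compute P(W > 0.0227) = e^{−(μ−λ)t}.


W ~ Exponential(μ−λ) for M/M/1.
μ − λ = 76.25 − 22.41 = 53.8400
P(W > t) = e^{−(μ−λ)t} = e^{−1.2222} = 0.294591

Final: 0.294591


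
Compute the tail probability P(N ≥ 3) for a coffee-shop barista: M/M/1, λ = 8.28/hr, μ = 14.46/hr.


ρ = 8.28/14.46 = 0.5726
P(N ≥ n) = ρ^n = 0.5726^3 = 0.187753

Final: 0.187753


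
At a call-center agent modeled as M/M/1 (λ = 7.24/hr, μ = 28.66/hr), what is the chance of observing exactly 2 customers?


ρ = 7.24/28.66 = 0.2526
P_n = (1−ρ)·ρ^n = (1 − 0.2526)·0.2526^2 = 0.7474·0.063815 = 0.047694

Final: 0.047694


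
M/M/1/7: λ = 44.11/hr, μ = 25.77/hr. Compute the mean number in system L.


ρ = 44.11/25.77 = 1.7117
L = ρ[1 − (K+1)ρ^K + Kρ^(K+1)] / [(1−ρ)(1−ρ^(K+1))]
Numerator: 1.7117·(1 − 8·43.048545 + 7·73.685344) = 295.109163
Denominator: (-0.7117)·(-72.685344) = 51.728723
L = 295.109163/51.728723 = 5.7049

Final: 5.7049


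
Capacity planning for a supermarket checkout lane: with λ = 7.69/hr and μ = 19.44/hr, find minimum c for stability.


Stability requires cμ > λ ⇔ c > λ/μ.
λ/μ = 7.69/19.44 = 0.3956
Minimum integer c = ⌊0.3956⌋ + 1 = 1
Check: 1·19.44 = 19.44 > 7.69, while 0·19.44 = 0.00 ≤ 7.69

Final: 1 servers


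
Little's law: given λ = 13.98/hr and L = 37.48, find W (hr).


W = L/λ = 37.48/13.98 = 2.6810 hr

Final: 2.6810 hr


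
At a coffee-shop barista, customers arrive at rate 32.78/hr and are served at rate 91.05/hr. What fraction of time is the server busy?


ρ = λ/μ = 32.78/91.05 = 0.3600

Final: 0.3600


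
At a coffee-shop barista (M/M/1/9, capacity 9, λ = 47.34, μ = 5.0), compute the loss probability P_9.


ρ = λ/μ = 47.34/5.0 = 9.4680
P_K = (1−ρ)ρ^K/(1−ρ^(K+1)) = (-8.4680·611398323.203946)/(1 − 5788719324.094957)
= -5177321000.891011/-5788719323.094957 = 0.894381

Final: 0.894381


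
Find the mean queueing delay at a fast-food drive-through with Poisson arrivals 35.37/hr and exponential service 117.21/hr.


ρ = 35.37/117.21 = 0.3018
Wq = ρ/(μ−λ) = 0.3018/(117.21 − 35.37) = 0.3018/81.84 = 0.003687 hr

Final: 0.003687 hr


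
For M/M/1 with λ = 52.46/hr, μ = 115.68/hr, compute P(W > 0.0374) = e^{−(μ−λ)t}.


W ~ Exponential(μ−λ) for M/M/1.
μ − λ = 115.68 − 52.46 = 63.2200
P(W > t) = e^{−(μ−λ)t} = e^{−2.3644} = 0.094003

Final: 0.094003


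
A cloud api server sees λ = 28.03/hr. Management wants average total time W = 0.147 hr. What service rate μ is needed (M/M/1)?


W = 1/(μ−λ) ⇒ μ − λ = 1/W = 1/0.147 = 6.8027
μ = λ + 1/W = 28.03 + 6.8027 = 34.8327 per hr

Final: 34.8327 /hr


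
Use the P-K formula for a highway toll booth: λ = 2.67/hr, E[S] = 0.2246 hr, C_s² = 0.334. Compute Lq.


ρ = λ·E[S] = 2.67·0.2246 = 0.5997
Lq = ρ²(1+C_s²)/(2(1−ρ)) = 0.3596·(1+0.334)/(2·0.4003)
= 0.3596·1.3340/0.8006 = 0.59919

Final: 0.59919


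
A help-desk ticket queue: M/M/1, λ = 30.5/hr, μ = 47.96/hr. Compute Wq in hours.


ρ = 30.5/47.96 = 0.6359
Wq = ρ/(μ−λ) = 0.6359/(47.96 − 30.5) = 0.6359/17.46 = 0.03642 hr

Final: 0.03642 hr


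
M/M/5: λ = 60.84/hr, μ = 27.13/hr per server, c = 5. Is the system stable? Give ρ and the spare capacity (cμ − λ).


Total capacity cμ = 5·27.13 = 135.65/hr
ρ = λ/(cμ) = 60.84/135.65 = 0.4485
Stable ⇔ ρ < 1: YES
Spare capacity = cμ − λ = 135.65 − 60.84 = 74.81/hr

Final: ρ = 0.4485; stable; margin = 74.81/hr


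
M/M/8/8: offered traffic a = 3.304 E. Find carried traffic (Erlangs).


B(8,3.304) = 0.013029 (Erlang-B)
Carried load = a(1 − B) = 3.304·(1 − 0.013029) = 3.304·0.986971 = 3.2610 E

Final: 3.2610 Erlangs


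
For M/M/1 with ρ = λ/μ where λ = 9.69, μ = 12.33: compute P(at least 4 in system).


ρ = 9.69/12.33 = 0.7859
P(N ≥ n) = ρ^n = 0.7859^4 = 0.381455

Final: 0.381455


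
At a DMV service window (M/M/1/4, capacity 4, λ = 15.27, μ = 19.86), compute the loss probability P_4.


ρ = λ/μ = 15.27/19.86 = 0.7689
P_K = (1−ρ)ρ^K/(1−ρ^(K+1)) = (0.2311·0.349494)/(1 − 0.268719)
= 0.080774/0.731281 = 0.110456

Final: 0.110456


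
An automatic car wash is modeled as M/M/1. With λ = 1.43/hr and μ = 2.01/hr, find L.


ρ = λ/μ = 1.43/2.01 = 0.7114
L = ρ/(1−ρ) = 0.7114/(1 − 0.7114) = 0.7114/0.2886 = 2.4655

Final: 2.4655


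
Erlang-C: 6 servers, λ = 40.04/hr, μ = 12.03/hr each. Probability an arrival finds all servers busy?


a = λ/μ = 3.3283; ρ = a/6 = 0.5547
P₀ = 0.034758 (from M/M/c formula)
C(c,a) = [a^c/(c!(1−ρ))]·P₀ = [1359.47319/(720·0.4453)]·0.034758
= 4.24042·0.034758 = 0.147391

Final: 0.147391


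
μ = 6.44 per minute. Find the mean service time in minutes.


Mean service time = 1/μ = 1/6.44 minute = 0.15528 minute
In minutes: 0.15528 × 1 = 0.1553 min

Final: 0.1553 min


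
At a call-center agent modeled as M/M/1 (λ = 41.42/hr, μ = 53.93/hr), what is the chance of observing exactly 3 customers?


ρ = 41.42/53.93 = 0.7680
P_n = (1−ρ)·ρ^n = (1 − 0.7680)·0.7680^3 = 0.2320·0.453043 = 0.105091

Final: 0.105091


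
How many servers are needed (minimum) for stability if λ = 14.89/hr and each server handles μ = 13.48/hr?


Stability requires cμ > λ ⇔ c > λ/μ.
λ/μ = 14.89/13.48 = 1.1046
Minimum integer c = ⌊1.1046⌋ + 1 = 2
Check: 2·13.48 = 26.96 > 14.89, while 1·13.48 = 13.48 ≤ 14.89

Final: 2 servers


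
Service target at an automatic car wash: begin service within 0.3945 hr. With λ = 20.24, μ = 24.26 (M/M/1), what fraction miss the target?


ρ = 20.24/24.26 = 0.8343
P(Wq > t) = ρ·e^{−(μ−λ)t} = 0.8343·e^{−1.5859}
= 0.8343·0.204765 = 0.170835

Final: 0.170835


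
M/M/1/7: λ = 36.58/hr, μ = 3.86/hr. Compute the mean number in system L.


ρ = 36.58/3.86 = 9.4767
L = ρ[1 − (K+1)ρ^K + Kρ^(K+1)] / [(1−ρ)(1−ρ^(K+1))]
Numerator: 9.4767·(1 − 8·6864276.599046 + 7·65050579.790961) = 3794841863.706862
Denominator: (-8.4767)·(-65050578.790961) = 551413196.383479
L = 3794841863.706862/551413196.383479 = 6.8820

Final: 6.8820


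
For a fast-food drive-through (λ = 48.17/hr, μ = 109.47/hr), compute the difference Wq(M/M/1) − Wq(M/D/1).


ρ = 48.17/109.47 = 0.4400
Wq(M/M/1) = ρ/(μ−λ) = 0.4400/61.30 = 0.007178 hr
Wq(M/D/1) = ρ/(2(μ−λ)) = 0.003589 hr
Savings = 0.007178 − 0.003589 = 0.003589 hr

Final: 0.003589 hr


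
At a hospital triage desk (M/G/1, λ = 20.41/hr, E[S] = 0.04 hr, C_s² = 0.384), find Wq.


ρ = λ·E[S] = 20.41·0.04 = 0.8164
E[S²] = E[S]²(1+C_s²) = 0.04²·(1+0.384) = 0.002214
Wq = λ·E[S²]/(2(1−ρ)) = 20.41·0.002214/(2·0.1836) = 0.12308 hr

Final: 0.12308 hr


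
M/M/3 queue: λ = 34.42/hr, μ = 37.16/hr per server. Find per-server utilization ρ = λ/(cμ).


ρ = λ/(cμ) = 34.42/(3·37.16) = 34.42/111.48 = 0.3088

Final: 0.3088


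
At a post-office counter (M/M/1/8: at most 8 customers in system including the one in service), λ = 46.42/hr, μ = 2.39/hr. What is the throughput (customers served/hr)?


ρ = 19.4226; P_K = (1−ρ)ρ^8/(1−ρ^9) = 0.948514
λ_eff = λ(1 − P_K) = 46.42·(1 − 0.948514) = 46.42·0.051486 = 2.3900 /hr

Final: 2.3900 /hr


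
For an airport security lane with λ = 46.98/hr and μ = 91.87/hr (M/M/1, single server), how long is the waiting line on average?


ρ = 46.98/91.87 = 0.5114
Lq = ρ²/(1−ρ) = 0.2615/0.4886 = 0.5352

Final: 0.5352


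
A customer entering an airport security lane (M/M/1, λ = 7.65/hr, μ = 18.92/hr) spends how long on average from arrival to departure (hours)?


W = 1/(μ−λ) = 1/(18.92 − 7.65) = 1/11.27 = 0.08873 hr

Final: 0.08873 hr


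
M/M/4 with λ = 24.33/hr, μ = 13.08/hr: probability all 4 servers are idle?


a = λ/μ = 24.33/13.08 = 1.8601; ρ = a/c = 0.4650
Σ_{k=0}^{3} a^k/k! (terms k=0..3) = 1.00000 + 1.86009 + 1.72997 + 1.07263 = 5.66270
Tail: a^4/(4!(1−ρ)) = 11.97119/(24·0.5350) = 0.93238
P₀ = 1/(5.66270 + 0.93238) = 1/6.59507 = 0.151628

Final: 0.151628


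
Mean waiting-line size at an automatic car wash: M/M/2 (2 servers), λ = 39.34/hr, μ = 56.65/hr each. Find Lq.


a = λ/μ = 0.6944; ρ = a/2 = 0.3472
P₀ = 0.484539
Lq = P₀·a^c·ρ / (c!·(1−ρ)²) = 0.484539·0.48225·0.3472/(2·0.42612)
= 0.09520

Final: 0.09520


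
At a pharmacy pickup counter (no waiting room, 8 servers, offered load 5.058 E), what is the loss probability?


B(c,a) = (a^c/c!) / Σ_{k=0}^{c} a^k/k!
a^8/8! = 10.624539
Σ terms (k=0..8): 1.00000 + 5.05800 + 12.79168 + 21.56678 + 27.27119 + 27.58753 + 23.25629 + 16.80433 + 10.62454 = 145.960341
B = 10.624539/145.960341 = 0.072791

Final: 0.072791


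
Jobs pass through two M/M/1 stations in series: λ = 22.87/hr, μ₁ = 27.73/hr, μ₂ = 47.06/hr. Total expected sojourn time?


Each node sees arrival rate λ = 22.87/hr (tandem ⇒ throughput preserved).
W₁ = 1/(μ₁−λ) = 1/(27.73−22.87) = 0.20576 hr
W₂ = 1/(μ₂−λ) = 1/(47.06−22.87) = 0.04134 hr
W_total = W₁ + W₂ = 0.20576 + 0.04134 = 0.24710 hr

Final: 0.24710 hr


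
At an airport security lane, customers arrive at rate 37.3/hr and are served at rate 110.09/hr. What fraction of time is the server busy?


ρ = λ/μ = 37.3/110.09 = 0.3388

Final: 0.3388


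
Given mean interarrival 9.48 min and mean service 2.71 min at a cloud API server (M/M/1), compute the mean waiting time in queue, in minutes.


λ = 60/9.48 = 6.3291 /hr
μ = 60/2.71 = 22.1402 /hr
ρ = λ/μ = 6.3291/22.1402 = 0.2859
Wq = ρ/(μ−λ) = 0.2859/(22.1402−6.3291) = 0.01808 hr
In minutes: 0.01808·60 = 1.085 min

Final: 1.085 min


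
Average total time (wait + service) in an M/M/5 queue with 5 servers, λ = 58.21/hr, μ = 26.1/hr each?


a = 2.2303; ρ = 0.4461; P₀ = 0.106075
Lq = P₀·a^c·ρ/(c!(1−ρ)²) = 0.07090
Wq = Lq/λ = 0.07090/58.21 = 0.001218 hr
W = Wq + 1/μ = 0.001218 + 0.03831 = 0.03953 hr

Final: 0.03953 hr


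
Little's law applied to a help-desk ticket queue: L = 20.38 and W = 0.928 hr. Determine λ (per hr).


λ = L/W = 20.38/0.928 = 21.9612 /hr

Final: 21.9612 /hr


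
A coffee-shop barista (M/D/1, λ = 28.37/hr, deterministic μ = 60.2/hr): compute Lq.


ρ = 28.37/60.2 = 0.4713
M/D/1: Lq = ρ²/(2(1−ρ)) = 0.2221/(2·0.5287) = 0.21002

Final: 0.21002


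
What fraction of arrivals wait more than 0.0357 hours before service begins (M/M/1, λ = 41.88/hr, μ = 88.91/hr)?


ρ = 41.88/88.91 = 0.4710
P(Wq > t) = ρ·e^{−(μ−λ)t} = 0.4710·e^{−1.6790}
= 0.4710·0.186566 = 0.087880

Final: 0.087880


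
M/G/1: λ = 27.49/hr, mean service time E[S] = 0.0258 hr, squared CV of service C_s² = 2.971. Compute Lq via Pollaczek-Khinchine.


ρ = λ·E[S] = 27.49·0.0258 = 0.7092
Lq = ρ²(1+C_s²)/(2(1−ρ)) = 0.5030·(1+2.971)/(2·0.2908)
= 0.5030·3.9710/0.5815 = 3.43500

Final: 3.43500


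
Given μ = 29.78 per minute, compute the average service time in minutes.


Mean service time = 1/μ = 1/29.78 minute = 0.03358 minute
In minutes: 0.03358 × 1 = 0.03358 min

Final: 0.03358 min


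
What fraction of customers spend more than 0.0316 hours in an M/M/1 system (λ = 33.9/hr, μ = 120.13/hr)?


W ~ Exponential(μ−λ) for M/M/1.
μ − λ = 120.13 − 33.9 = 86.2300
P(W > t) = e^{−(μ−λ)t} = e^{−2.7249} = 0.065555

Final: 0.065555


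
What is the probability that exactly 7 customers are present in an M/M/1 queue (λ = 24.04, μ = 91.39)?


ρ = 24.04/91.39 = 0.2630
P_n = (1−ρ)·ρ^n = (1 − 0.2630)·0.2630^7 = 0.7370·0.00008715 = 0.00006422

Final: 0.00006422


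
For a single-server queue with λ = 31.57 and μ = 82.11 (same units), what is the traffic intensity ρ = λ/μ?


ρ = λ/μ = 31.57/82.11 = 0.3845

Final: 0.3845


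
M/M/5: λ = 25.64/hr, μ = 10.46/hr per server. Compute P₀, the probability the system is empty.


a = λ/μ = 25.64/10.46 = 2.4512; ρ = a/c = 0.4902
Σ_{k=0}^{4} a^k/k! (terms k=0..4) = 1.00000 + 2.45124 + 3.00430 + 2.45475 + 1.50430 = 10.41459
Tail: a^5/(5!(1−ρ)) = 88.49764/(120·0.5098) = 1.44674
P₀ = 1/(10.41459 + 1.44674) = 1/11.86134 = 0.084308

Final: 0.084308


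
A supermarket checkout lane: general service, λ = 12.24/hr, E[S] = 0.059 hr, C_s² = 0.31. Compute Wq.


ρ = λ·E[S] = 12.24·0.059 = 0.7222
E[S²] = E[S]²(1+C_s²) = 0.059²·(1+0.31) = 0.004560
Wq = λ·E[S²]/(2(1−ρ)) = 12.24·0.004560/(2·0.2778) = 0.10045 hr

Final: 0.10045 hr


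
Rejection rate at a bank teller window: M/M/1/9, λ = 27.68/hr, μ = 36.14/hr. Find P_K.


ρ = λ/μ = 27.68/36.14 = 0.7659
P_K = (1−ρ)ρ^K/(1−ρ^(K+1)) = (0.2341·0.090699)/(1 − 0.069467)
= 0.021232/0.930533 = 0.022817

Final: 0.022817


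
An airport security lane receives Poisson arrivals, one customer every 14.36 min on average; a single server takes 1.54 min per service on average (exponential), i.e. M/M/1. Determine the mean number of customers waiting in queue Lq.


λ = 60/14.36 = 4.1783 /hr
μ = 60/1.54 = 38.9610 /hr
ρ = λ/μ = 4.1783/38.9610 = 0.1072
Lq = ρ²/(1−ρ) = 0.01150/0.8928 = 0.01288

Final: 0.01288


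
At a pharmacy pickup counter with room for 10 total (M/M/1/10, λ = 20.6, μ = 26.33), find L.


ρ = 20.6/26.33 = 0.7824
L = ρ[1 − (K+1)ρ^K + Kρ^(K+1)] / [(1−ρ)(1−ρ^(K+1))]
Numerator: 0.7824·(1 − 11·0.085934 + 10·0.067233) = 0.568832
Denominator: (0.2176)·(0.932767) = 0.202991
L = 0.568832/0.202991 = 2.8022

Final: 2.8022


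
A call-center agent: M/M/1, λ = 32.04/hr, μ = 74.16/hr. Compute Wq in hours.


ρ = 32.04/74.16 = 0.4320
Wq = ρ/(μ−λ) = 0.4320/(74.16 − 32.04) = 0.4320/42.12 = 0.01026 hr

Final: 0.01026 hr


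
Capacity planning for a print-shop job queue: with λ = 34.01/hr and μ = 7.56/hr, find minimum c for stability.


Stability requires cμ > λ ⇔ c > λ/μ.
λ/μ = 34.01/7.56 = 4.4987
Minimum integer c = ⌊4.4987⌋ + 1 = 5
Check: 5·7.56 = 37.80 > 34.01, while 4·7.56 = 30.24 ≤ 34.01

Final: 5 servers


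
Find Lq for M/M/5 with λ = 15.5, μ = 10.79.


a = λ/μ = 1.4365; ρ = a/5 = 0.2873
P₀ = 0.237455
Lq = P₀·a^c·ρ / (c!·(1−ρ)²) = 0.237455·6.11718·0.2873/(120·0.50794)
= 0.006847

Final: 0.006847


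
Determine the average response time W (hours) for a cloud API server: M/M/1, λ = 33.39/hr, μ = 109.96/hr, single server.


W = 1/(μ−λ) = 1/(109.96 − 33.39) = 1/76.57 = 0.01306 hr

Final: 0.01306 hr


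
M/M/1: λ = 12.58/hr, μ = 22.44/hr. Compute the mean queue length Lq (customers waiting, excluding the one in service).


ρ = 12.58/22.44 = 0.5606
Lq = ρ²/(1−ρ) = 0.3143/0.4394 = 0.7153

Final: 0.7153


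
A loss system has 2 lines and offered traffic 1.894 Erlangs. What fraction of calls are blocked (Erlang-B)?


B(c,a) = (a^c/c!) / Σ_{k=0}^{c} a^k/k!
a^2/2! = 1.793618
Σ terms (k=0..2): 1.00000 + 1.89400 + 1.79362 = 4.687618
B = 1.793618/4.687618 = 0.382629

Final: 0.382629


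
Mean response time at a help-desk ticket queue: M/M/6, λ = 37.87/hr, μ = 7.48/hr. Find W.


a = 5.0628; ρ = 0.8438; P₀ = 0.004076
Lq = P₀·a^c·ρ/(c!(1−ρ)²) = 3.29725
Wq = Lq/λ = 3.29725/37.87 = 0.08707 hr
W = Wq + 1/μ = 0.08707 + 0.13369 = 0.22076 hr

Final: 0.22076 hr


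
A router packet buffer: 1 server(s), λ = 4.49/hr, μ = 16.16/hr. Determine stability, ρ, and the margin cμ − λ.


Total capacity cμ = 1·16.16 = 16.16/hr
ρ = λ/(cμ) = 4.49/16.16 = 0.2778
Stable ⇔ ρ < 1: YES
Spare capacity = cμ − λ = 16.16 − 4.49 = 11.67/hr

Final: ρ = 0.2778; stable; margin = 11.67/hr


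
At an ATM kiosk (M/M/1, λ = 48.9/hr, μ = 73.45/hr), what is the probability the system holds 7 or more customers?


ρ = 48.9/73.45 = 0.6658
P(N ≥ n) = ρ^n = 0.6658^7 = 0.057972

Final: 0.057972


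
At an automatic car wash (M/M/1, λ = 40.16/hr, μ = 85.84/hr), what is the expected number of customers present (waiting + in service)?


ρ = λ/μ = 40.16/85.84 = 0.4678
L = ρ/(1−ρ) = 0.4678/(1 − 0.4678) = 0.4678/0.5322 = 0.8792

Final: 0.8792


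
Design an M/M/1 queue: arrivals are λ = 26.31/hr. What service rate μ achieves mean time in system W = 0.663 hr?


W = 1/(μ−λ) ⇒ μ − λ = 1/W = 1/0.663 = 1.5083
μ = λ + 1/W = 26.31 + 1.5083 = 27.8183 per hr

Final: 27.8183 /hr


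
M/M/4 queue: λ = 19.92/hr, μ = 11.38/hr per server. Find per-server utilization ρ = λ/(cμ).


ρ = λ/(cμ) = 19.92/(4·11.38) = 19.92/45.52 = 0.4376

Final: 0.4376


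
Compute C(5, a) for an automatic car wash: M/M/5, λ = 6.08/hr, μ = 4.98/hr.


a = λ/μ = 1.2209; ρ = a/5 = 0.2442
P₀ = 0.294816 (from M/M/c formula)
C(c,a) = [a^c/(c!(1−ρ))]·P₀ = [2.71251/(120·0.7558)]·0.294816
= 0.02991·0.294816 = 0.008817

Final: 0.008817


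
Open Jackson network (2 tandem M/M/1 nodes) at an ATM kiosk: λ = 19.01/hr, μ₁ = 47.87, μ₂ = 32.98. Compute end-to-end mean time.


Each node sees arrival rate λ = 19.01/hr (tandem ⇒ throughput preserved).
W₁ = 1/(μ₁−λ) = 1/(47.87−19.01) = 0.03465 hr
W₂ = 1/(μ₂−λ) = 1/(32.98−19.01) = 0.07158 hr
W_total = W₁ + W₂ = 0.03465 + 0.07158 = 0.10623 hr

Final: 0.10623 hr


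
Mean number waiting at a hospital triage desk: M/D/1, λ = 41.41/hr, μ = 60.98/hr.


ρ = 41.41/60.98 = 0.6791
M/D/1: Lq = ρ²/(2(1−ρ)) = 0.4611/(2·0.3209) = 0.71846

Final: 0.71846


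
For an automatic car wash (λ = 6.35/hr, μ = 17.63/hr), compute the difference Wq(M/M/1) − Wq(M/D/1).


ρ = 6.35/17.63 = 0.3602
Wq(M/M/1) = ρ/(μ−λ) = 0.3602/11.28 = 0.03193 hr
Wq(M/D/1) = ρ/(2(μ−λ)) = 0.01597 hr
Savings = 0.03193 − 0.01597 = 0.01597 hr

Final: 0.01597 hr


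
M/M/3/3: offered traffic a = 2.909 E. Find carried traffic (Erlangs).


B(3,2.909) = 0.335115 (Erlang-B)
Carried load = a(1 − B) = 2.909·(1 − 0.335115) = 2.909·0.664885 = 1.9341 E

Final: 1.9341 Erlangs


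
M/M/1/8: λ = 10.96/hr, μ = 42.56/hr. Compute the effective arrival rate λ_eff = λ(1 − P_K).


ρ = 0.2575; P_K = (1−ρ)ρ^8/(1−ρ^9) = 0.00001436
λ_eff = λ(1 − P_K) = 10.96·(1 − 0.00001436) = 10.96·0.999986 = 10.9598 /hr

Final: 10.9598 /hr


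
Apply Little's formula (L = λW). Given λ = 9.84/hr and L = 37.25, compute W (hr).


W = L/λ = 37.25/9.84 = 3.7856 hr

Final: 3.7856 hr


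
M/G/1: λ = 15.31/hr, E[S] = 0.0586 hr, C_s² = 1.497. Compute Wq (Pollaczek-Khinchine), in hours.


ρ = λ·E[S] = 15.31·0.0586 = 0.8972
E[S²] = E[S]²(1+C_s²) = 0.0586²·(1+1.497) = 0.008575
Wq = λ·E[S²]/(2(1−ρ)) = 15.31·0.008575/(2·0.1028) = 0.63830 hr

Final: 0.63830 hr


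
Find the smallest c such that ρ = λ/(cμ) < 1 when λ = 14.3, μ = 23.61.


Stability requires cμ > λ ⇔ c > λ/μ.
λ/μ = 14.3/23.61 = 0.6057
Minimum integer c = ⌊0.6057⌋ + 1 = 1
Check: 1·23.61 = 23.61 > 14.3, while 0·23.61 = 0.00 ≤ 14.3

Final: 1 servers


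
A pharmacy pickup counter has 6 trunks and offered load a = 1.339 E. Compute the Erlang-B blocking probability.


B(c,a) = (a^c/c!) / Σ_{k=0}^{c} a^k/k!
a^6/6! = 0.008005
Σ terms (k=0..6): 1.00000 + 1.33900 + 0.89646 + 0.40012 + 0.13394 + 0.03587 + 0.008005 = 3.813395
B = 0.008005/3.813395 = 0.002099

Final: 0.002099


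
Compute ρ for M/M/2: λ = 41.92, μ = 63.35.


ρ = λ/(cμ) = 41.92/(2·63.35) = 41.92/126.70 = 0.3309

Final: 0.3309


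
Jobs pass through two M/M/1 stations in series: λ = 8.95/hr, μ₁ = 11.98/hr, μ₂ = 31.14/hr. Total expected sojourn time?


Each node sees arrival rate λ = 8.95/hr (tandem ⇒ throughput preserved).
W₁ = 1/(μ₁−λ) = 1/(11.98−8.95) = 0.33003 hr
W₂ = 1/(μ₂−λ) = 1/(31.14−8.95) = 0.04507 hr
W_total = W₁ + W₂ = 0.33003 + 0.04507 = 0.37510 hr

Final: 0.37510 hr


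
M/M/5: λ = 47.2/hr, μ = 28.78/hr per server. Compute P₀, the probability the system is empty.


a = λ/μ = 47.2/28.78 = 1.6400; ρ = a/c = 0.3280
Σ_{k=0}^{4} a^k/k! (terms k=0..4) = 1.00000 + 1.64003 + 1.34485 + 0.73519 + 0.30143 = 5.02150
Tail: a^5/(5!(1−ρ)) = 11.86468/(120·0.6720) = 0.14713
P₀ = 1/(5.02150 + 0.14713) = 1/5.16864 = 0.193475

Final: 0.193475


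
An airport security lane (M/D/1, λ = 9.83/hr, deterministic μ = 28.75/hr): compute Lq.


ρ = 9.83/28.75 = 0.3419
M/D/1: Lq = ρ²/(2(1−ρ)) = 0.1169/(2·0.6581) = 0.08882

Final: 0.08882


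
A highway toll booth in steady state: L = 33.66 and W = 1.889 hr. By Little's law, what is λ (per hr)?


λ = L/W = 33.66/1.889 = 17.8190 /hr

Final: 17.8190 /hr


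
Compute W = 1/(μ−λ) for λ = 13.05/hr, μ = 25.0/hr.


W = 1/(μ−λ) = 1/(25.0 − 13.05) = 1/11.95 = 0.08368 hr

Final: 0.08368 hr


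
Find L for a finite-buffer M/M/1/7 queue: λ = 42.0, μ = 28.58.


ρ = 42.0/28.58 = 1.4696
L = ρ[1 − (K+1)ρ^K + Kρ^(K+1)] / [(1−ρ)(1−ρ^(K+1))]
Numerator: 1.4696·(1 − 8·14.801627 + 7·21.751866) = 51.214205
Denominator: (-0.4696)·(-20.751866) = 9.744228
L = 51.214205/9.744228 = 5.2559

Final: 5.2559


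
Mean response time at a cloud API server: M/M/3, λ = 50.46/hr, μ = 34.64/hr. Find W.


a = 1.4567; ρ = 0.4856; P₀ = 0.221282
Lq = P₀·a^c·ρ/(c!(1−ρ)²) = 0.20917
Wq = Lq/λ = 0.20917/50.46 = 0.004145 hr
W = Wq + 1/μ = 0.004145 + 0.02887 = 0.03301 hr

Final: 0.03301 hr


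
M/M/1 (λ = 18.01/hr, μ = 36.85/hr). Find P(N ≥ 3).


ρ = 18.01/36.85 = 0.4887
P(N ≥ n) = ρ^n = 0.4887^3 = 0.116742

Final: 0.116742


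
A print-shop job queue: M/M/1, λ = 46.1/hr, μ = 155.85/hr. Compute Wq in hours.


ρ = 46.1/155.85 = 0.2958
Wq = ρ/(μ−λ) = 0.2958/(155.85 − 46.1) = 0.2958/109.75 = 0.002695 hr

Final: 0.002695 hr


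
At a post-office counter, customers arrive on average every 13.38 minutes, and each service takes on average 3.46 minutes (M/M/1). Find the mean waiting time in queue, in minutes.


λ = 60/13.38 = 4.4843 /hr
μ = 60/3.46 = 17.3410 /hr
ρ = λ/μ = 4.4843/17.3410 = 0.2586
Wq = ρ/(μ−λ) = 0.2586/(17.3410−4.4843) = 0.02011 hr
In minutes: 0.02011·60 = 1.207 min

Final: 1.207 min


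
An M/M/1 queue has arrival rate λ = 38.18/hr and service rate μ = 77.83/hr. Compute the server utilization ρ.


ρ = λ/μ = 38.18/77.83 = 0.4906

Final: 0.4906


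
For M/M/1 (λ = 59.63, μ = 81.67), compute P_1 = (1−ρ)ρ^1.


ρ = 59.63/81.67 = 0.7301
P_n = (1−ρ)·ρ^n = (1 − 0.7301)·0.7301^1 = 0.2699·0.730133 = 0.197039

Final: 0.197039


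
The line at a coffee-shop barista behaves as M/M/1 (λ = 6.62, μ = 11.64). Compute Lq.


ρ = 6.62/11.64 = 0.5687
Lq = ρ²/(1−ρ) = 0.3235/0.4313 = 0.7500

Final: 0.7500


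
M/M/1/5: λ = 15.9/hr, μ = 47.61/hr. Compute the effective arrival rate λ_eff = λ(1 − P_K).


ρ = 0.3340; P_K = (1−ρ)ρ^5/(1−ρ^6) = 0.002771
λ_eff = λ(1 − P_K) = 15.9·(1 − 0.002771) = 15.9·0.997229 = 15.8559 /hr

Final: 15.8559 /hr


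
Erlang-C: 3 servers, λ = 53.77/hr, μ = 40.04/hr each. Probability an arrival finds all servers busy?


a = λ/μ = 1.3429; ρ = a/3 = 0.4476
P₀ = 0.251551 (from M/M/c formula)
C(c,a) = [a^c/(c!(1−ρ))]·P₀ = [2.42180/(6·0.5524)]·0.251551
= 0.73074·0.251551 = 0.183817

Final: 0.183817


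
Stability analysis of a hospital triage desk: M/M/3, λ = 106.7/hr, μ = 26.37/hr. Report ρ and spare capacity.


Total capacity cμ = 3·26.37 = 79.11/hr
ρ = λ/(cμ) = 106.7/79.11 = 1.3488
Stable ⇔ ρ < 1: NO
Spare capacity = cμ − λ = 79.11 − 106.7 = -27.59/hr

Final: ρ = 1.3488; unstable; margin = -27.59/hr


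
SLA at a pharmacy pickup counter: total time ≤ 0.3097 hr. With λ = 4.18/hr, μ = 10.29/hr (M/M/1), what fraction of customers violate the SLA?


W ~ Exponential(μ−λ) for M/M/1.
μ − λ = 10.29 − 4.18 = 6.1100
P(W > t) = e^{−(μ−λ)t} = e^{−1.8923} = 0.150730

Final: 0.150730


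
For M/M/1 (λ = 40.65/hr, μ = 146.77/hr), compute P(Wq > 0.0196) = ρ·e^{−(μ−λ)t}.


ρ = 40.65/146.77 = 0.2770
P(Wq > t) = ρ·e^{−(μ−λ)t} = 0.2770·e^{−2.0800}
= 0.2770·0.124936 = 0.034603

Final: 0.034603


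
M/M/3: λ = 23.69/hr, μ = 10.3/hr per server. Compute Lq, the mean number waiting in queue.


a = λ/μ = 2.3000; ρ = a/3 = 0.7667
P₀ = 0.068326
Lq = P₀·a^c·ρ / (c!·(1−ρ)²) = 0.068326·12.16700·0.7667/(6·0.05444)
= 1.95106

Final: 1.95106


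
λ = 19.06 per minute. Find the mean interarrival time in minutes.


Mean interarrival time = 1/λ = 1/19.06 minute = 0.05247 minute
In minutes: 0.05247 × 1 = 0.05247 min

Final: 0.05247 min


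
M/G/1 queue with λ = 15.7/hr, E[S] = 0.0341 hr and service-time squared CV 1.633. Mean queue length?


ρ = λ·E[S] = 15.7·0.0341 = 0.5354
Lq = ρ²(1+C_s²)/(2(1−ρ)) = 0.2866·(1+1.633)/(2·0.4646)
= 0.2866·2.6330/0.9293 = 0.81212

Final: 0.81212


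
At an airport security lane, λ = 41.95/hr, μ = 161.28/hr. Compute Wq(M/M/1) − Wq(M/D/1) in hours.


ρ = 41.95/161.28 = 0.2601
Wq(M/M/1) = ρ/(μ−λ) = 0.2601/119.33 = 0.002180 hr
Wq(M/D/1) = ρ/(2(μ−λ)) = 0.001090 hr
Savings = 0.002180 − 0.001090 = 0.001090 hr

Final: 0.001090 hr


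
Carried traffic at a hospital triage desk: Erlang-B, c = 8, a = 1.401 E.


B(8,1.401) = 0.00009069 (Erlang-B)
Carried load = a(1 − B) = 1.401·(1 − 0.00009069) = 1.401·0.999909 = 1.4009 E

Final: 1.4009 Erlangs


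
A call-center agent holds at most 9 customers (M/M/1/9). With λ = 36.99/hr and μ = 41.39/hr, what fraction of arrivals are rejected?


ρ = λ/μ = 36.99/41.39 = 0.8937
P_K = (1−ρ)ρ^K/(1−ρ^(K+1)) = (0.1063·0.363664)/(1 − 0.325004)
= 0.038660/0.674996 = 0.057274

Final: 0.057274


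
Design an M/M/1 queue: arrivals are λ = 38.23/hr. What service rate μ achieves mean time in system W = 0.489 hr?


W = 1/(μ−λ) ⇒ μ − λ = 1/W = 1/0.489 = 2.0450
μ = λ + 1/W = 38.23 + 2.0450 = 40.2750 per hr

Final: 40.2750 /hr


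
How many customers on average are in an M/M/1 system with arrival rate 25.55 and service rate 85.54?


ρ = λ/μ = 25.55/85.54 = 0.2987
L = ρ/(1−ρ) = 0.2987/(1 − 0.2987) = 0.2987/0.7013 = 0.4259

Final: 0.4259


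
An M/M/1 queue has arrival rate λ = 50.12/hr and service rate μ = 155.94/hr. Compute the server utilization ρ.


ρ = λ/μ = 50.12/155.94 = 0.3214

Final: 0.3214


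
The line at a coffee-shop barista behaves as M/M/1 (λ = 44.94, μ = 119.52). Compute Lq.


ρ = 44.94/119.52 = 0.3760
Lq = ρ²/(1−ρ) = 0.1414/0.6240 = 0.2266

Final: 0.2266


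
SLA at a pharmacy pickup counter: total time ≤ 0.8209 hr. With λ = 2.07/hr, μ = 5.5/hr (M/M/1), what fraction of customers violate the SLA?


W ~ Exponential(μ−λ) for M/M/1.
μ − λ = 5.5 − 2.07 = 3.4300
P(W > t) = e^{−(μ−λ)t} = e^{−2.8157} = 0.059864

Final: 0.059864


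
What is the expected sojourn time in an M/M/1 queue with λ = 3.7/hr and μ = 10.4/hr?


W = 1/(μ−λ) = 1/(10.4 − 3.7) = 1/6.70 = 0.1493 hr

Final: 0.1493 hr


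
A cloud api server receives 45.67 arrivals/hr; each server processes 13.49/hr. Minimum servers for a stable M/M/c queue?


Stability requires cμ > λ ⇔ c > λ/μ.
λ/μ = 45.67/13.49 = 3.3855
Minimum integer c = ⌊3.3855⌋ + 1 = 4
Check: 4·13.49 = 53.96 > 45.67, while 3·13.49 = 40.47 ≤ 45.67

Final: 4 servers


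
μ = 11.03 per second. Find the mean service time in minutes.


Mean service time = 1/μ = 1/11.03 second = 0.09066 second
In minutes: 0.09066 × 0.0166667 = 0.001511 min

Final: 0.001511 min


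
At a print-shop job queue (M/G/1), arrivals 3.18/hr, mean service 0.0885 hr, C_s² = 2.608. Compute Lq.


ρ = λ·E[S] = 3.18·0.0885 = 0.2814
Lq = ρ²(1+C_s²)/(2(1−ρ)) = 0.07920·(1+2.608)/(2·0.7186)
= 0.07920·3.6080/1.4371 = 0.19884

Final: 0.19884


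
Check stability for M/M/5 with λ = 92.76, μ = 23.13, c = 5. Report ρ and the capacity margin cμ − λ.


Total capacity cμ = 5·23.13 = 115.65/hr
ρ = λ/(cμ) = 92.76/115.65 = 0.8021
Stable ⇔ ρ < 1: YES
Spare capacity = cμ − λ = 115.65 − 92.76 = 22.89/hr

Final: ρ = 0.8021; stable; margin = 22.89/hr


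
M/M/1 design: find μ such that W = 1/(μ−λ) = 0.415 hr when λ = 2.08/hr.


W = 1/(μ−λ) ⇒ μ − λ = 1/W = 1/0.415 = 2.4096
μ = λ + 1/W = 2.08 + 2.4096 = 4.4896 per hr

Final: 4.4896 /hr


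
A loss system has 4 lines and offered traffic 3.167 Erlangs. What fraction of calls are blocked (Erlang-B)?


B(c,a) = (a^c/c!) / Σ_{k=0}^{c} a^k/k!
a^4/4! = 4.191611
Σ terms (k=0..4): 1.00000 + 3.16700 + 5.01494 + 5.29411 + 4.19161 = 18.667666
B = 4.191611/18.667666 = 0.224539

Final: 0.224539


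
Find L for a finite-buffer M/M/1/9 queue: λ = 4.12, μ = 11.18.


ρ = 4.12/11.18 = 0.3685
L = ρ[1 − (K+1)ρ^K + Kρ^(K+1)] / [(1−ρ)(1−ρ^(K+1))]
Numerator: 0.3685·(1 − 10·0.0001253 + 9·0.00004619) = 0.368206
Denominator: (0.6315)·(0.999954) = 0.631456
L = 0.368206/0.631456 = 0.5831

Final: 0.5831


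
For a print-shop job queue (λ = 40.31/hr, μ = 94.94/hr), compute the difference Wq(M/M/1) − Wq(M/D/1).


ρ = 40.31/94.94 = 0.4246
Wq(M/M/1) = ρ/(μ−λ) = 0.4246/54.63 = 0.007772 hr
Wq(M/D/1) = ρ/(2(μ−λ)) = 0.003886 hr
Savings = 0.007772 − 0.003886 = 0.003886 hr

Final: 0.003886 hr


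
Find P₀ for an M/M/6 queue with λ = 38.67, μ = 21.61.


a = λ/μ = 38.67/21.61 = 1.7894; ρ = a/c = 0.2982
Σ_{k=0}^{5} a^k/k! (terms k=0..5) = 1.00000 + 1.78945 + 1.60106 + 0.95501 + 0.42723 + 0.15290 = 5.92566
Tail: a^6/(6!(1−ρ)) = 32.83344/(720·0.7018) = 0.06498
P₀ = 1/(5.92566 + 0.06498) = 1/5.99064 = 0.166927

Final: 0.166927


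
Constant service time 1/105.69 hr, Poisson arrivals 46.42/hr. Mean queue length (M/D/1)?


ρ = 46.42/105.69 = 0.4392
M/D/1: Lq = ρ²/(2(1−ρ)) = 0.1929/(2·0.5608) = 0.17199

Final: 0.17199


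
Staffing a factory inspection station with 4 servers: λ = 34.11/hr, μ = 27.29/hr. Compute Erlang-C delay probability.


a = λ/μ = 1.2499; ρ = a/4 = 0.3125
P₀ = 0.285355 (from M/M/c formula)
C(c,a) = [a^c/(c!(1−ρ))]·P₀ = [2.44069/(24·0.6875)]·0.285355
= 0.14792·0.285355 = 0.042208

Final: 0.042208


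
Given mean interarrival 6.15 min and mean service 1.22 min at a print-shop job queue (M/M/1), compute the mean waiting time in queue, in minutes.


λ = 60/6.15 = 9.7561 /hr
μ = 60/1.22 = 49.1803 /hr
ρ = λ/μ = 9.7561/49.1803 = 0.1984
Wq = ρ/(μ−λ) = 0.1984/(49.1803−9.7561) = 0.005032 hr
In minutes: 0.005032·60 = 0.3019 min

Final: 0.3019 min


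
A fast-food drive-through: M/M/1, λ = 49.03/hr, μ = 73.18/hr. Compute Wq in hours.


ρ = 49.03/73.18 = 0.6700
Wq = ρ/(μ−λ) = 0.6700/(73.18 − 49.03) = 0.6700/24.15 = 0.02774 hr

Final: 0.02774 hr


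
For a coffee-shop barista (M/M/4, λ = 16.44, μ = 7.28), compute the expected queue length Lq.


a = λ/μ = 2.2582; ρ = a/4 = 0.5646
P₀ = 0.097886
Lq = P₀·a^c·ρ / (c!·(1−ρ)²) = 0.097886·26.00649·0.5646/(24·0.18961)
= 0.31582

Final: 0.31582


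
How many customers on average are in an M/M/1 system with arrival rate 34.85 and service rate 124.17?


ρ = λ/μ = 34.85/124.17 = 0.2807
L = ρ/(1−ρ) = 0.2807/(1 − 0.2807) = 0.2807/0.7193 = 0.3902

Final: 0.3902


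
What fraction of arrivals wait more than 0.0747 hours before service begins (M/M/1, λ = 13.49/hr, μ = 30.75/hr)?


ρ = 13.49/30.75 = 0.4387
P(Wq > t) = ρ·e^{−(μ−λ)t} = 0.4387·e^{−1.2893}
= 0.4387·0.275457 = 0.120843

Final: 0.120843


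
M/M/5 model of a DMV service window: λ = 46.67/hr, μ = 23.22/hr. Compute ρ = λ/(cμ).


ρ = λ/(cμ) = 46.67/(5·23.22) = 46.67/116.10 = 0.4020

Final: 0.4020


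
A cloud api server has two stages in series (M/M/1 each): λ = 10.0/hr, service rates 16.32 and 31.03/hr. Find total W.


Each node sees arrival rate λ = 10.0/hr (tandem ⇒ throughput preserved).
W₁ = 1/(μ₁−λ) = 1/(16.32−10.0) = 0.15823 hr
W₂ = 1/(μ₂−λ) = 1/(31.03−10.0) = 0.04755 hr
W_total = W₁ + W₂ = 0.15823 + 0.04755 = 0.20578 hr

Final: 0.20578 hr


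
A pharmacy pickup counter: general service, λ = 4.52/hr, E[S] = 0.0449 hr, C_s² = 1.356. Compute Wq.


ρ = λ·E[S] = 4.52·0.0449 = 0.2029
E[S²] = E[S]²(1+C_s²) = 0.0449²·(1+1.356) = 0.004750
Wq = λ·E[S²]/(2(1−ρ)) = 4.52·0.004750/(2·0.7971) = 0.01347 hr

Final: 0.01347 hr


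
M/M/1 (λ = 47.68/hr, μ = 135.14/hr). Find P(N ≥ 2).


ρ = 47.68/135.14 = 0.3528
P(N ≥ n) = ρ^n = 0.3528^2 = 0.124481

Final: 0.124481


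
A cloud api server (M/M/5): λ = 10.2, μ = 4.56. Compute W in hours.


a = 2.2368; ρ = 0.4474; P₀ = 0.105358
Lq = P₀·a^c·ρ/(c!(1−ρ)²) = 0.07202
Wq = Lq/λ = 0.07202/10.2 = 0.007061 hr
W = Wq + 1/μ = 0.007061 + 0.21930 = 0.22636 hr

Final: 0.22636 hr


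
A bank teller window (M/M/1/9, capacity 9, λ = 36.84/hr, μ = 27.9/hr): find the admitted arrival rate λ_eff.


ρ = 1.3204; P_K = (1−ρ)ρ^9/(1−ρ^10) = 0.258729
λ_eff = λ(1 − P_K) = 36.84·(1 − 0.258729) = 36.84·0.741271 = 27.3084 /hr

Final: 27.3084 /hr


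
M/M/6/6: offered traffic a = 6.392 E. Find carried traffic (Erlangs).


B(6,6.392) = 0.291877 (Erlang-B)
Carried load = a(1 − B) = 6.392·(1 − 0.291877) = 6.392·0.708123 = 4.5263 E

Final: 4.5263 Erlangs


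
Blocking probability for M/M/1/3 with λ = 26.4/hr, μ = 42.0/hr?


ρ = λ/μ = 26.4/42.0 = 0.6286
P_K = (1−ρ)ρ^K/(1−ρ^(K+1)) = (0.3714·0.248350)/(1 − 0.156106)
= 0.092244/0.843894 = 0.109308

Final: 0.109308


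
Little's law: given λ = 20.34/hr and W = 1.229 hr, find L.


L = λW = 20.34·1.229 = 24.9979

Final: 24.9979


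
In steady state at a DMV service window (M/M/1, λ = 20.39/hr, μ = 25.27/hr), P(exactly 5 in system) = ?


ρ = 20.39/25.27 = 0.8069
P_n = (1−ρ)·ρ^n = (1 − 0.8069)·0.8069^5 = 0.1931·0.342027 = 0.066050

Final: 0.066050


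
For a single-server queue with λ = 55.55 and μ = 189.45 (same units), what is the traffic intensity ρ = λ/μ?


ρ = λ/μ = 55.55/189.45 = 0.2932

Final: 0.2932


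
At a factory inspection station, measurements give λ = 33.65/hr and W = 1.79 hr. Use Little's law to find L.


L = λW = 33.65·1.79 = 60.2335

Final: 60.2335


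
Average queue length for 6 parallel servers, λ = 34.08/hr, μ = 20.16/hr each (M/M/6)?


a = λ/μ = 1.6905; ρ = a/6 = 0.2817
P₀ = 0.184334
Lq = P₀·a^c·ρ / (c!·(1−ρ)²) = 0.184334·23.33750·0.2817/(720·0.51589)
= 0.003263

Final: 0.003263


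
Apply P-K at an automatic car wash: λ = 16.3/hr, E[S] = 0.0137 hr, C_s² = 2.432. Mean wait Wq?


ρ = λ·E[S] = 16.3·0.0137 = 0.2233
E[S²] = E[S]²(1+C_s²) = 0.0137²·(1+2.432) = 0.0006442
Wq = λ·E[S²]/(2(1−ρ)) = 16.3·0.0006442/(2·0.7767) = 0.006759 hr

Final: 0.006759 hr


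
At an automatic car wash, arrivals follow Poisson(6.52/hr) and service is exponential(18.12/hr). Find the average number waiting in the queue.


ρ = 6.52/18.12 = 0.3598
Lq = ρ²/(1−ρ) = 0.1295/0.6402 = 0.2022

Final: 0.2022
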